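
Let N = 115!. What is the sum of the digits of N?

115! = 292509369349301569068815180481773552003419272043053514672100535242441942363589054622883930786268803187059211939585703515345785120071002251720730101703194015956992000000000000000000000000000
Sum of its 189 digits: 648.

648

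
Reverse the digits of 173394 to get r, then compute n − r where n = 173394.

Reverse of 173394 is 493371.
173394 − 493371 = -319977

-319977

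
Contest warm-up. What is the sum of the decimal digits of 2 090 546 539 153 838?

71

2+0+9+0+5+4+6+5+3+9+1+5+3+8+3+8 = 71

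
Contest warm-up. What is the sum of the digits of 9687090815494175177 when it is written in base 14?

9687090815494175177 in base 14 is 463AA7171BDA20A93.
Digit sum: 4+6+3+10+10+7+1+7+1+11+13+10+2+0+10+9+3 = 107.

107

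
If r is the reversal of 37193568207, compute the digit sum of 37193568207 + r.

Reversal of 37193568207 is 70286539173; 37193568207 + 70286539173 = 107480107380.
Digit sum of 107480107380: 1+0+7+4+8+0+1+0+7+3+8+0 = 39.

39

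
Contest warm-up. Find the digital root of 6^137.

The digital root of n equals n mod 9 (or 9 when 9 | n), so we need 6^137 mod 9.
6^137 ≡ 0 (mod 9), so the digital root is 9.

9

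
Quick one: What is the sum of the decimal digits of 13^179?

13^179 = 24880554952674589739325695226007345077059441554899020260598263805768944703747186876268046801337911421649585900499966765379185697400786647287203679992655834846060547737578536388719202008805832375291477
Sum of its 200 digits: 979.

979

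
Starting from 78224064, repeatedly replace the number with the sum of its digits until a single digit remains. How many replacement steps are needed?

78224064 → 33 → 6 (2 steps)

2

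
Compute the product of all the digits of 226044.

2×2×6×0×4×4 = 0

0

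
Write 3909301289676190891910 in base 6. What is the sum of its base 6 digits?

3909301289676190891910 in base 6 is 3453010121505531444134404102.
Digit sum: 3+4+5+3+0+1+0+1+2+1+5+0+5+5+3+1+4+4+4+1+3+4+4+0+4+1+0+2 = 70.

70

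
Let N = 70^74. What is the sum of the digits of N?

292

70^74 = 34455214746529411071973298633236724324792579835792980600083684900000000000000000000000000000000000000000000000000000000000000000000000000
Sum of its 137 digits: 292.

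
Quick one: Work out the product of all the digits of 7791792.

55566

7×7×9×1×7×9×2 = 55566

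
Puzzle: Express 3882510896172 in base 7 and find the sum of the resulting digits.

48

3882510896172 in base 7 is 550334145050526.
Digit sum: 5+5+0+3+3+4+1+4+5+0+5+0+5+2+6 = 48.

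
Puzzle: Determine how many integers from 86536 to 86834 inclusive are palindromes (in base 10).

3

The integers in [86536, 86834] that are palindromes (in base 10): 86568, 86668, 86768.
3 qualify.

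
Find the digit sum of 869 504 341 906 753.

8+6+9+5+0+4+3+4+1+9+0+6+7+5+3 = 70

70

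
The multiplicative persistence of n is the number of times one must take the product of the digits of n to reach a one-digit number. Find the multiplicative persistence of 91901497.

1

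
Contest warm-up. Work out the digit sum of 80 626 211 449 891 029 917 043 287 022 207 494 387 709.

8+0+6+2+6+2+1+1+4+4+9+8+9+1+0+2+9+9+1+7+0+4+3+2+8+7+0+2+2+2+0+7+4+9+4+3+8+7+7+0+9 = 177

177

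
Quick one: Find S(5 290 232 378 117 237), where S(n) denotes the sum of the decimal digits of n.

5+2+9+0+2+3+2+3+7+8+1+1+7+2+3+7 = 62

62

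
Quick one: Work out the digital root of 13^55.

The digital root of n equals n mod 9 (or 9 when 9 | n), so we need 13^55 mod 9.
13^55 ≡ 4 (mod 9), so the digital root is 4.

4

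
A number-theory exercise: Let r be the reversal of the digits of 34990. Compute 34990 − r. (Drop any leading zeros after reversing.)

Reverse of 34990 is 9943.
34990 − 9943 = 25047

25047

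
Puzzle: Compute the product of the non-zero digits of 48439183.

4×8×4×3×9×1×8×3 = 82944

82944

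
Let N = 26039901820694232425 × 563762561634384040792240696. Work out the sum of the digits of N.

221

26039901820694232425 × 563762561634384040792240696 = 14680321755142441408692473137668962899567767800
Sum of its 47 digits: 221.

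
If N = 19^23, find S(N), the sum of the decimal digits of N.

19^23 = 257829627945307727248226067259
Sum of its 30 digits: 145.

145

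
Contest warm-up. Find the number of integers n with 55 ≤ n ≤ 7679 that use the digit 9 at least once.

2014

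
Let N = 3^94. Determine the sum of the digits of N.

3^94 = 706965049015104706497203195837614914543357369
Sum of its 45 digits: 198.

198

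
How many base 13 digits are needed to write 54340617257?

10

54340617257 in base 13 is 51801109C4, which has 10 digits.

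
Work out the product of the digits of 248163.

2×4×8×1×6×3 = 1152

1152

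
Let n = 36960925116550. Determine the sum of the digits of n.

58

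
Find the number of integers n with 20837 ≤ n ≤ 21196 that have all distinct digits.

The integers in [20837, 21196] that have all distinct digits: 20837, 20839, 20841, 20843, 20845, 20846, …, 21097, 21098.
116 qualify.

116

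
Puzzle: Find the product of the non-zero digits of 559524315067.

5670000

5×5×9×5×2×4×3×1×5×6×7 = 5670000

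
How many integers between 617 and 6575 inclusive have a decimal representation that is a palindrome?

94

The integers in [617, 6575] that have a decimal representation that is a palindrome: 626, 636, 646, 656, 666, 676, …, 6446, 6556.
94 qualify.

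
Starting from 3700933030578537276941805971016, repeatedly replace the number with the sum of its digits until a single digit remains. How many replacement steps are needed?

3

3700933030578537276941805971016 → 129 → 12 → 3 (3 steps)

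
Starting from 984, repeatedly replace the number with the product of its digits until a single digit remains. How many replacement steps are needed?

984 → 288 → 128 → 16 → 6 (4 steps)

4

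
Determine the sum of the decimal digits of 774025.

7+7+4+0+2+5 = 25

25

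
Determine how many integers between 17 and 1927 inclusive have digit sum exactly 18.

112

The integers in [17, 1927] that have digit sum exactly 18: 99, 189, 198, 279, 288, 297, …, 1917, 1926.
112 qualify.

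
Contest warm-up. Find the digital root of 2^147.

8

The digital root of n equals n mod 9 (or 9 when 9 | n), so we need 2^147 mod 9.
2^147 ≡ 8 (mod 9), so the digital root is 8.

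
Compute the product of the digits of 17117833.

3528

1×7×1×1×7×8×3×3 = 3528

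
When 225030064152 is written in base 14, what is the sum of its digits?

225030064152 in base 14 is AC6A452C2C.
Digit sum: 10+12+6+10+4+5+2+12+2+12 = 75.

75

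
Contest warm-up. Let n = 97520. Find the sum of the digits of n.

23

9+7+5+2+0 = 23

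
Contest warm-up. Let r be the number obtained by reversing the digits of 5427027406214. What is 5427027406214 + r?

Reverse of 5427027406214 is 4126047207245.
5427027406214 + 4126047207245 = 9553074613459

9553074613459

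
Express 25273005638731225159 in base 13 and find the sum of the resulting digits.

127

25273005638731225159 in base 13 is 2BC9986717620ABC95.
Digit sum: 2+11+12+9+9+8+6+7+1+7+6+2+0+10+11+12+9+5 = 127.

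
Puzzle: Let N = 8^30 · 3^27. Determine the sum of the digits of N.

153

8^30 · 3^27 = 9440032450139303801028660367663288025088
Sum of its 40 digits: 153.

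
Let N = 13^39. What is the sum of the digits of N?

199

13^39 = 27783742160348572763840067510872319734178277
Sum of its 44 digits: 199.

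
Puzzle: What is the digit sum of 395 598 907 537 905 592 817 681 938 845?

3+9+5+5+9+8+9+0+7+5+3+7+9+0+5+5+9+2+8+1+7+6+8+1+9+3+8+8+4+5 = 168

168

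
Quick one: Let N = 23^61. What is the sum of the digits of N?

320

23^61 = 116251347890871361278564061113207303341454579698200248077134264441710043082362528823
Sum of its 84 digits: 320.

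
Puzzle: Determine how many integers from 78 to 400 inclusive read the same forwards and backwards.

The integers in [78, 400] that read the same forwards and backwards: 88, 99, 101, 111, 121, 131, …, 383, 393.
32 qualify.

32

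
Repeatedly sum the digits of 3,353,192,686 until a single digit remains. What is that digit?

1

3+3+5+3+1+9+2+6+8+6 = 46
4+6 = 10
1+0 = 1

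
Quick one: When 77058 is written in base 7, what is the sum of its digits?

18

77058 in base 7 is 440442.
Digit sum: 4+4+0+4+4+2 = 18.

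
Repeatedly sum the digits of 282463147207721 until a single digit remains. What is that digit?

2+8+2+4+6+3+1+4+7+2+0+7+7+2+1 = 56
5+6 = 11
1+1 = 2

2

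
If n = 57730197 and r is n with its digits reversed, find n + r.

Reverse of 57730197 is 79103775.
57730197 + 79103775 = 136833972

136833972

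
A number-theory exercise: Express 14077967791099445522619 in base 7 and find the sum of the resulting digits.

75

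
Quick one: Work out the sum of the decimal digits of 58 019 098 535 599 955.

5+8+0+1+9+0+9+8+5+3+5+5+9+9+9+5+5 = 95

95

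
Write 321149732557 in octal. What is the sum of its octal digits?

321149732557 in base 8 is 4530601003315.
Digit sum: 4+5+3+0+6+0+1+0+0+3+3+1+5 = 31.

31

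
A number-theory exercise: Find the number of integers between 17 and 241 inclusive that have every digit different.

The integers in [17, 241] that have every digit different: 17, 18, 19, 20, 21, 23, …, 240, 241.
173 qualify.

173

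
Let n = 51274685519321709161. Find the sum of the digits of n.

5+1+2+7+4+6+8+5+5+1+9+3+2+1+7+0+9+1+6+1 = 83

83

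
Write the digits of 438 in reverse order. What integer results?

834

Reversing 438 gives 834.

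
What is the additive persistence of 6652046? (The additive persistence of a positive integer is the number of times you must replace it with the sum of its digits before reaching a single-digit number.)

3

6652046 → 29 → 11 → 2 (3 steps)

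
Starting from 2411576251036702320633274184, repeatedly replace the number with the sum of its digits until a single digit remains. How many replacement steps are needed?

2411576251036702320633274184 → 95 → 14 → 5 (3 steps)

3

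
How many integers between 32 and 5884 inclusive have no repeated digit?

3166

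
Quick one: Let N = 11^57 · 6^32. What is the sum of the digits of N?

11^57 · 6^32 = 1820635750045832093715224505636715934135872905318917113227752010664952999586935341056
Sum of its 85 digits: 360.

360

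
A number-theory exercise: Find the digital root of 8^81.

8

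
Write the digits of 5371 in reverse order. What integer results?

Reversing 5371 gives 1735.

1735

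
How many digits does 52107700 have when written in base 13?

7

52107700 in base 13 is AA45878, which has 7 digits.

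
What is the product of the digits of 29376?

2×9×3×7×6 = 2268

2268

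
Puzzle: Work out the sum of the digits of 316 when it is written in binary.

5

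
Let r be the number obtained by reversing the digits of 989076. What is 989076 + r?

1660065

Reverse of 989076 is 670989.
989076 + 670989 = 1660065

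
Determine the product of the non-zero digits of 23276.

504

2×3×2×7×6 = 504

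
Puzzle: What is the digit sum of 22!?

72

22! = 1124000727777607680000
Sum of its 22 digits: 72.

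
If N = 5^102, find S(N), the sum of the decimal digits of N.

298

5^102 = 197215226305252951352932141320696557418301608777255751192569732666015625
Sum of its 72 digits: 298.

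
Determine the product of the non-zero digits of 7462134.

4032

7×4×6×2×1×3×4 = 4032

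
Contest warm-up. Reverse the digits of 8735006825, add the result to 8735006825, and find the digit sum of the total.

16

Reversal of 8735006825 is 5286005378; 8735006825 + 5286005378 = 14021012203.
Digit sum of 14021012203: 1+4+0+2+1+0+1+2+2+0+3 = 16.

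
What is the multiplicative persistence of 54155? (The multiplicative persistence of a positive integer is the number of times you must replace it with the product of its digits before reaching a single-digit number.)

2

54155 → 500 → 0 (2 steps)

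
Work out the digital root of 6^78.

9

The digital root of n equals n mod 9 (or 9 when 9 | n), so we need 6^78 mod 9.
6^78 ≡ 0 (mod 9), so the digital root is 9.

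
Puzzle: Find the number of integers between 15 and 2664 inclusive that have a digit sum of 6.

The integers in [15, 2664] that have a digit sum of 6: 15, 24, 33, 42, 51, 60, …, 2310, 2400.
63 qualify.

63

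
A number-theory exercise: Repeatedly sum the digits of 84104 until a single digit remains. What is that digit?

8+4+1+0+4 = 17
1+7 = 8

8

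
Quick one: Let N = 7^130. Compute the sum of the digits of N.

493

7^130 = 72902966712682973099605321405322404946285479140585148545026416949232978455741748983083120534503031988954803249
Sum of its 110 digits: 493.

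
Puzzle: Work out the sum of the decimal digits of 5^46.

5^46 = 142108547152020037174224853515625
Sum of its 33 digits: 112.

112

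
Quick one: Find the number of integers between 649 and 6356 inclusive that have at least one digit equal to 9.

The integers in [649, 6356] that have at least one digit equal to 9: 649, 659, 669, 679, 689, 690, …, 6339, 6349.
1570 qualify.

1570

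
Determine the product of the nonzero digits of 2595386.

2×5×9×5×3×8×6 = 64800

64800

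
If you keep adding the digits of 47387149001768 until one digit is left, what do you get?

2

4+7+3+8+7+1+4+9+0+0+1+7+6+8 = 65
6+5 = 11
1+1 = 2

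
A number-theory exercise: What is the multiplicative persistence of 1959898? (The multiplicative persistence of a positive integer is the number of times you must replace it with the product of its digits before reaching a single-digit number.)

1959898 → 233280 → 0 (2 steps)

2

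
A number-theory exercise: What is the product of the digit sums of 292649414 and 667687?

S(292649414) = 2+9+2+6+4+9+4+1+4 = 41.
S(667687) = 6+6+7+6+8+7 = 40.
41 · 40 = 1640.

1640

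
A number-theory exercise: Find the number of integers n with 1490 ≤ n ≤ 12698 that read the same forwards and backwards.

112

The integers in [1490, 12698] that read the same forwards and backwards: 1551, 1661, 1771, 1881, 1991, 2002, …, 12521, 12621.
112 qualify.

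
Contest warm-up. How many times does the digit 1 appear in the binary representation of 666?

5

666 in base 2 is 1010011010.
The digit 1 appears 5 times.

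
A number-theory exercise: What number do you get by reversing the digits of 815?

518

Reversing 815 gives 518.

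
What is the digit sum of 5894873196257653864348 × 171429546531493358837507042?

5894873196257653864348 × 171429546531493358837507042 = 1010555438895104455990494525134828158373962738616
Sum of its 49 digits: 221.

221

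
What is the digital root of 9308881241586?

9+3+0+8+8+8+1+2+4+1+5+8+6 = 63
6+3 = 9

9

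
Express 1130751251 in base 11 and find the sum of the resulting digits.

31

1130751251 in base 11 is 530309173.
Digit sum: 5+3+0+3+0+9+1+7+3 = 31.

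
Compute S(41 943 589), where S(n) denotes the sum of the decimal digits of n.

43

4+1+9+4+3+5+8+9 = 43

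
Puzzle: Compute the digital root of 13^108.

1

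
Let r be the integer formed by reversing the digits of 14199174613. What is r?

31647199141

Reversing 14199174613 gives 31647199141.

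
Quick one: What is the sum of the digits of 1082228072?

32

1+0+8+2+2+2+8+0+7+2 = 32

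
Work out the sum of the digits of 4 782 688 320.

4+7+8+2+6+8+8+3+2+0 = 48

48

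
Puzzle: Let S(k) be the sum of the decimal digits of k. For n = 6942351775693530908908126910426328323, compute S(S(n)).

8

First digit sum: 161.
1+6+1 = 8.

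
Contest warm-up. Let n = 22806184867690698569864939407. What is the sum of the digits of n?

2+2+8+0+6+1+8+4+8+6+7+6+9+0+6+9+8+5+6+9+8+6+4+9+3+9+4+0+7 = 160

160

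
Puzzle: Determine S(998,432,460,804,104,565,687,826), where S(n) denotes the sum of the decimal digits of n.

9+9+8+4+3+2+4+6+0+8+0+4+1+0+4+5+6+5+6+8+7+8+2+6 = 115

115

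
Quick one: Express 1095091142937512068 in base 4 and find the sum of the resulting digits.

49

1095091142937512068 in base 4 is 330302202321132223131320202010.
Digit sum: 3+3+0+3+0+2+2+0+2+3+2+1+1+3+2+2+2+3+1+3+1+3+2+0+2+0+2+0+1+0 = 49.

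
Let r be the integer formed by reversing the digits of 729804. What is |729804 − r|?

320877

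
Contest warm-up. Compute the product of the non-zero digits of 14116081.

192

1×4×1×1×6×8×1 = 192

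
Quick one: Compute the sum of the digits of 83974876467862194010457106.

8+3+9+7+4+8+7+6+4+6+7+8+6+2+1+9+4+0+1+0+4+5+7+1+0+6 = 123

123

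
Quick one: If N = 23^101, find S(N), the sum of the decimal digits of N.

23^101 = 342382404646349906057205801490874347335703752037431479791270728812115965406404621099504973295378976497369961620127288149768965118187148023
Sum of its 138 digits: 623.

623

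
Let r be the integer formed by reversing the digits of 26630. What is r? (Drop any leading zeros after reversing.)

3662

Reversing 26630 gives 3662.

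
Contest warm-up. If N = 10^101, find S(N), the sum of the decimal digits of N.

1

10^101 = 100000000000000000000000000000000000000000000000000000000000000000000000000000000000000000000000000000
Sum of its 102 digits: 1.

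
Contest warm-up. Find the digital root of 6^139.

9

The digital root of n equals n mod 9 (or 9 when 9 | n), so we need 6^139 mod 9.
6^139 ≡ 0 (mod 9), so the digital root is 9.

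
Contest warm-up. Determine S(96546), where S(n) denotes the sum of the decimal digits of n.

30

9+6+5+4+6 = 30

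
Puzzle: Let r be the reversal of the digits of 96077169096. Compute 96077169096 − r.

Reverse of 96077169096 is 69096177069.
96077169096 − 69096177069 = 26980992027

26980992027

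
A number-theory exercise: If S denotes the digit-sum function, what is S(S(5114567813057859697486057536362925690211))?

16

First digit sum: 187.
1+8+7 = 16.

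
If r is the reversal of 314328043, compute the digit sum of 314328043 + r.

Reversal of 314328043 is 340823413; 314328043 + 340823413 = 655151456.
Digit sum of 655151456: 6+5+5+1+5+1+4+5+6 = 38.

38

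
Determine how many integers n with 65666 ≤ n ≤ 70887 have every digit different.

1422

The integers in [65666, 70887] that have every digit different: 65701, 65702, 65703, 65704, 65708, 65709, …, 70865, 70869.
1422 qualify.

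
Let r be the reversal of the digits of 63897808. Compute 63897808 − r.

Reverse of 63897808 is 80879836.
63897808 − 80879836 = -16982028

-16982028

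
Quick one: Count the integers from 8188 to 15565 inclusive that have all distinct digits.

The integers in [8188, 15565] that have all distinct digits: 8190, 8192, 8193, 8194, 8195, 8196, …, 15497, 15498.
2415 qualify.

2415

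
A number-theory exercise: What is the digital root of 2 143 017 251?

8

2+1+4+3+0+1+7+2+5+1 = 26
2+6 = 8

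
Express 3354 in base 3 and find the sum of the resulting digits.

3354 in base 3 is 11121020.
Digit sum: 1+1+1+2+1+0+2+0 = 8.

8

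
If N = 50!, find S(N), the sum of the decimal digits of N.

50! = 30414093201713378043612608166064768844377641568960512000000000000
Sum of its 65 digits: 216.

216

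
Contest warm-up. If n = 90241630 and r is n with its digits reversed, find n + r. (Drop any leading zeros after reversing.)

93855839

Reverse of 90241630 is 3614209.
90241630 + 3614209 = 93855839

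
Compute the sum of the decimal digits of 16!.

63

16! = 20922789888000
Sum of its 14 digits: 63.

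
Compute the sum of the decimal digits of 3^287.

3^287 = 85861822891966292897565943276292392423908891501494638458756594540986360466165937889499308581566559215573308821736871413642977447333881387
Sum of its 137 digits: 702.

702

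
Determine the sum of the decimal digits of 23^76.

472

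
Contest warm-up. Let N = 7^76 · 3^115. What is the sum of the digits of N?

7^76 · 3^115 = 124851951171957635658202610519287722585053916304882466961414183217414731135331503161158978709119023695493048794076082107
Sum of its 120 digits: 504.

504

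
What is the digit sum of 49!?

49! = 608281864034267560872252163321295376887552831379210240000000000
Sum of its 63 digits: 225.

225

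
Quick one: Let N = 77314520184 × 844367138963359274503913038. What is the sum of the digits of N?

77314520184 × 844367138963359274503913038 = 65281840208088973465076381163431758992
Sum of its 38 digits: 177.

177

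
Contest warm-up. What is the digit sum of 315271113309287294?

68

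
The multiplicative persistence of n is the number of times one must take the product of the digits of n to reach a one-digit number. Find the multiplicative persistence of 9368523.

9368523 → 38880 → 0 (2 steps)

2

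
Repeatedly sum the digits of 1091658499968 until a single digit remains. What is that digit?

3

1+0+9+1+6+5+8+4+9+9+9+6+8 = 75
7+5 = 12
1+2 = 3
(Equivalently, 1091658499968 mod 9 = 3.)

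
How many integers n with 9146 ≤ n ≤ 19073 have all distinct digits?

3143

The integers in [9146, 19073] that have all distinct digits: 9146, 9147, 9148, 9150, 9152, 9153, …, 19072, 19073.
3143 qualify.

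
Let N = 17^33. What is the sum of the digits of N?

17^33 = 40254497110927943179349807054456171205137
Sum of its 41 digits: 170.

170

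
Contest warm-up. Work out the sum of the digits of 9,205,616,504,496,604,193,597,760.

9+2+0+5+6+1+6+5+0+4+4+9+6+6+0+4+1+9+3+5+9+7+7+6+0 = 114

114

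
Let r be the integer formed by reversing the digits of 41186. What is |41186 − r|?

26928

Reverse of 41186 is 68114.
|41186 − 68114| = 26928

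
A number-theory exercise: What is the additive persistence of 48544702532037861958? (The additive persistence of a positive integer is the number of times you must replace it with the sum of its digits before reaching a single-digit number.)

48544702532037861958 → 91 → 10 → 1 (3 steps)

3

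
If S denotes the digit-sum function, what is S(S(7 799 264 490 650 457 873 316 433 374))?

First digit sum: 136.
1+3+6 = 10.

10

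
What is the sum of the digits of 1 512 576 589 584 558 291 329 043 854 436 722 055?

168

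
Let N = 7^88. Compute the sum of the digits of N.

7^88 = 233683216210633558353880137011125430143959282107856711392134007594290612801
Sum of its 75 digits: 277.

277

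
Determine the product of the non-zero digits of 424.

4×2×4 = 32

32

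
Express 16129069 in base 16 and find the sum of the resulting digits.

16129069 in base 16 is F61C2D.
Digit sum: 15+6+1+12+2+13 = 49.

49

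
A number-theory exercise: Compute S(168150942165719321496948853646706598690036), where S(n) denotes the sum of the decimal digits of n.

202

1+6+8+1+5+0+9+4+2+1+6+5+7+1+9+3+2+1+4+9+6+9+4+8+8+5+3+6+4+6+7+0+6+5+9+8+6+9+0+0+3+6 = 202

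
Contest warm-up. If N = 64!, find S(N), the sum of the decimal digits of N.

64! = 126886932185884164103433389335161480802865516174545192198801894375214704230400000000000000
Sum of its 90 digits: 324.

324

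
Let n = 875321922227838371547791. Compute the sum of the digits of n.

113

8+7+5+3+2+1+9+2+2+2+2+7+8+3+8+3+7+1+5+4+7+7+9+1 = 113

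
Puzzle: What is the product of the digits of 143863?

1×4×3×8×6×3 = 1728

1728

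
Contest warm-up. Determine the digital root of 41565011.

4+1+5+6+5+0+1+1 = 23
2+3 = 5

5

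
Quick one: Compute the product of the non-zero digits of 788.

7×8×8 = 448

448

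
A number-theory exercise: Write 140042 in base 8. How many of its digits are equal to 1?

2

140042 in base 8 is 421412.
The digit 1 appears 2 times.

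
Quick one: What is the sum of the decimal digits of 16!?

16! = 20922789888000
Sum of its 14 digits: 63.

63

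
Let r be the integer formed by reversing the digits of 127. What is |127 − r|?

Reverse of 127 is 721.
|127 − 721| = 594

594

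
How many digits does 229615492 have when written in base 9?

9

229615492 in base 9 is 530050214, which has 9 digits.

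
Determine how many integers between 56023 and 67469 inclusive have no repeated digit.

The integers in [56023, 67469] that have no repeated digit: 56023, 56024, 56027, 56028, 56029, 56031, …, 67458, 67459.
3551 qualify.

3551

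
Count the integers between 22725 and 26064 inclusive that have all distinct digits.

The integers in [22725, 26064] that have all distinct digits: 23014, 23015, 23016, 23017, 23018, 23019, …, 26058, 26059.
1032 qualify.

1032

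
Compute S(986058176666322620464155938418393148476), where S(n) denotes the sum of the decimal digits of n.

186

9+8+6+0+5+8+1+7+6+6+6+6+3+2+2+6+2+0+4+6+4+1+5+5+9+3+8+4+1+8+3+9+3+1+4+8+4+7+6 = 186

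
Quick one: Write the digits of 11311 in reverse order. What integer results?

11311

Reversing 11311 gives 11311.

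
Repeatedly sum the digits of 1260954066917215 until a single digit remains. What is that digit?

1+2+6+0+9+5+4+0+6+6+9+1+7+2+1+5 = 64
6+4 = 10
1+0 = 1
(Equivalently, 1260954066917215 mod 9 = 1.)

1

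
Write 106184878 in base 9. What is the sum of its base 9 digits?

30

106184878 in base 9 is 241722237.
Digit sum: 2+4+1+7+2+2+2+3+7 = 30.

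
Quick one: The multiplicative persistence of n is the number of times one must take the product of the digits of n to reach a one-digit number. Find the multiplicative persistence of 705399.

1

705399 → 0 (1 step)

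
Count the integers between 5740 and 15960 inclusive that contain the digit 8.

3560

The integers in [5740, 15960] that contain the digit 8: 5748, 5758, 5768, 5778, 5780, 5781, …, 15948, 15958.
3560 qualify.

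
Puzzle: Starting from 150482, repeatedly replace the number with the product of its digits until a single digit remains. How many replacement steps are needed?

150482 → 0 (1 step)

1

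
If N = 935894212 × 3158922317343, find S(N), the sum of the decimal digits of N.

935894212 × 3158922317343 = 2956417112958940918716
Sum of its 22 digits: 105.

105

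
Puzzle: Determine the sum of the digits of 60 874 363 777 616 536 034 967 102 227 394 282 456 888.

195

6+0+8+7+4+3+6+3+7+7+7+6+1+6+5+3+6+0+3+4+9+6+7+1+0+2+2+2+7+3+9+4+2+8+2+4+5+6+8+8+8 = 195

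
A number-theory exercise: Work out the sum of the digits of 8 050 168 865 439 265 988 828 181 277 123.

8+0+5+0+1+6+8+8+6+5+4+3+9+2+6+5+9+8+8+8+2+8+1+8+1+2+7+7+1+2+3 = 151

151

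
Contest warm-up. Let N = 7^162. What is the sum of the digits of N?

523

7^162 = 80516053971970421037933020117270695510750033560376651356418468890427170712552106702000651867094468024858631110895701897604321111031904049
Sum of its 137 digits: 523.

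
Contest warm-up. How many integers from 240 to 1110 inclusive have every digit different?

608

The integers in [240, 1110] that have every digit different: 240, 241, 243, 245, 246, 247, …, 1097, 1098.
608 qualify.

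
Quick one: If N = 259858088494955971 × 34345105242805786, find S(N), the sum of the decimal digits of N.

163

259858088494955971 × 34345105242805786 = 8924853397553602219847296574048206
Sum of its 34 digits: 163.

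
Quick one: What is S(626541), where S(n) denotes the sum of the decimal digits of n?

6+2+6+5+4+1 = 24

24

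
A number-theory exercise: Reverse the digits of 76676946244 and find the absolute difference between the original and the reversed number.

Reverse of 76676946244 is 44264967667.
|76676946244 − 44264967667| = 32411978577

32411978577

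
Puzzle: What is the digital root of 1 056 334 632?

6

1+0+5+6+3+3+4+6+3+2 = 33
3+3 = 6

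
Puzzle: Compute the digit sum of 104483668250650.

58

1+0+4+4+8+3+6+6+8+2+5+0+6+5+0 = 58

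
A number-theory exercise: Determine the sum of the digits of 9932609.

38

9+9+3+2+6+0+9 = 38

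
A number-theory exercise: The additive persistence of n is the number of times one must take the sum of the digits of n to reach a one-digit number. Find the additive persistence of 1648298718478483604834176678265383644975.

2

1648298718478483604834176678265383644975 → 210 → 3 (2 steps)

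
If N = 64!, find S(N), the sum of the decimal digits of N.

324

64! = 126886932185884164103433389335161480802865516174545192198801894375214704230400000000000000
Sum of its 90 digits: 324.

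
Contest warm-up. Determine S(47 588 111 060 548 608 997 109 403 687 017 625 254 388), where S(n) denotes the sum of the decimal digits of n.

186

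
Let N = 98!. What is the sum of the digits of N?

639

98! = 9426890448883247745626185743057242473809693764078951663494238777294707070023223798882976159207729119823605850588608460429412647567360000000000000000000000
Sum of its 154 digits: 639.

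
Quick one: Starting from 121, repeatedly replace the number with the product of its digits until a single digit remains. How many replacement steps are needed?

121 → 2 (1 step)

1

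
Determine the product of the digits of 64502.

6×4×5×0×2 = 0

0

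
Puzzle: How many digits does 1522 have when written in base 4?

1522 in base 4 is 113302, which has 6 digits.

6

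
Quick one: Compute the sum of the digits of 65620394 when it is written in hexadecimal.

65620394 in base 16 is 3E949AA.
Digit sum: 3+14+9+4+9+10+10 = 59.

59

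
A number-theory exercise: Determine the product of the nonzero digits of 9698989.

9×6×9×8×9×8×9 = 2519424

2519424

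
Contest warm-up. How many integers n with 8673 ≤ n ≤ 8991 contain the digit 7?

146

The integers in [8673, 8991] that contain the digit 7: 8673, 8674, 8675, 8676, 8677, 8678, …, 8979, 8987.
146 qualify.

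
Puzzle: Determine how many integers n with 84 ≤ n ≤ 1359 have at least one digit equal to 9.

326

The integers in [84, 1359] that have at least one digit equal to 9: 89, 90, 91, 92, 93, 94, …, 1349, 1359.
326 qualify.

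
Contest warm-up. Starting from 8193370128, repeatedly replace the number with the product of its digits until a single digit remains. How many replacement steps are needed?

1

8193370128 → 0 (1 step)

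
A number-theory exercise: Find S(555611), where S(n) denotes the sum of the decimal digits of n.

5+5+5+6+1+1 = 23

23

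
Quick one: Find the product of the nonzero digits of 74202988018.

7×4×2×2×9×8×8×1×8 = 516096

516096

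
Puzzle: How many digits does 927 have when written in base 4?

5

927 in base 4 is 32133, which has 5 digits.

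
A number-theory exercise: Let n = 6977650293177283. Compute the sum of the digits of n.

6+9+7+7+6+5+0+2+9+3+1+7+7+2+8+3 = 82

82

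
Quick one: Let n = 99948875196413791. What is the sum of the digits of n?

100

9+9+9+4+8+8+7+5+1+9+6+4+1+3+7+9+1 = 100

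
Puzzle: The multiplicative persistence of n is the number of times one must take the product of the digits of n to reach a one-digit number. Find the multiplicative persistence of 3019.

3019 → 0 (1 step)

1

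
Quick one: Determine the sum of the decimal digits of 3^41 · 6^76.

3^41 · 6^76 = 5028824420555519302182452372390337807392566581064593744439862683873616402055168
Sum of its 79 digits: 342.

342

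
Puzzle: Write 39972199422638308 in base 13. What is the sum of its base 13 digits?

39972199422638308 in base 13 is A1C8BC3020650B7.
Digit sum: 10+1+12+8+11+12+3+0+2+0+6+5+0+11+7 = 88.

88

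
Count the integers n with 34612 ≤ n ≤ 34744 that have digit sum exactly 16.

6

The integers in [34612, 34744] that have digit sum exactly 16: 34612, 34621, 34630, 34702, 34711, 34720.
6 qualify.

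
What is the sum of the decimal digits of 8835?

24

8+8+3+5 = 24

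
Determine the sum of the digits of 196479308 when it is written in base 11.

58

196479308 in base 11 is A09A88A3.
Digit sum: 10+0+9+10+8+8+10+3 = 58.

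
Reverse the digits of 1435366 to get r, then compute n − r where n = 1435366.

-5199975

Reverse of 1435366 is 6635341.
1435366 − 6635341 = -5199975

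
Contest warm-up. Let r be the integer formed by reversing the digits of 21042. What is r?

Reversing 21042 gives 24012.

24012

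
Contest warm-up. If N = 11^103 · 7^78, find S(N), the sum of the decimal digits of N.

11^103 · 7^78 = 151737768323859980941339219158171818768969262964082651157363590186353213443264544760693937222107737313491807740430514267014191737960713754845440226706976814902876308000365619
Sum of its 174 digits: 767.

767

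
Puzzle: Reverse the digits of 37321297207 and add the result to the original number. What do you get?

Reverse of 37321297207 is 70279212373.
37321297207 + 70279212373 = 107600509580

107600509580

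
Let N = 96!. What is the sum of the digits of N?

648

96! = 991677934870949689209571401541893801158183648651267795444376054838492222809091499987689476037000748982075094738965754305639874560000000000000000000000
Sum of its 150 digits: 648.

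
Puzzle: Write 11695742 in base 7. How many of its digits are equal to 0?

1

11695742 in base 7 is 201261242.
The digit 0 appears 1 time.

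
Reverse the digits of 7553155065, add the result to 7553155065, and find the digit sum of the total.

Reversal of 7553155065 is 5605513557; 7553155065 + 5605513557 = 13158668622.
Digit sum of 13158668622: 1+3+1+5+8+6+6+8+6+2+2 = 48.

48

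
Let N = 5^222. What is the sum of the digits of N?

5^222 = 148368246027496855429269410461905580534702591150311640098121562356703253603825174359892483308928337501453556765440046361081982695395709015429019927978515625
Sum of its 156 digits: 676.

676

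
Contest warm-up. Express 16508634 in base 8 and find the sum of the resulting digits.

37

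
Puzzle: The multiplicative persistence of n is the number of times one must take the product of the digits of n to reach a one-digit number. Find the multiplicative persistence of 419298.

419298 → 5184 → 160 → 0 (3 steps)

3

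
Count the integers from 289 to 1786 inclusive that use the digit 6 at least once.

The integers in [289, 1786] that use the digit 6 at least once: 296, 306, 316, 326, 336, 346, …, 1776, 1786.
447 qualify.

447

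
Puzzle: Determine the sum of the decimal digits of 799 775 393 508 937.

7+9+9+7+7+5+3+9+3+5+0+8+9+3+7 = 91

91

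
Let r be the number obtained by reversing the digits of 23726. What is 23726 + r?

86458

Reverse of 23726 is 62732.
23726 + 62732 = 86458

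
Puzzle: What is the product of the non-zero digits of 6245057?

8400

6×2×4×5×5×7 = 8400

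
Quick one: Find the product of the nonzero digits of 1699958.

174960

1×6×9×9×9×5×8 = 174960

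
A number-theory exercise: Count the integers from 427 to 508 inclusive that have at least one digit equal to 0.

The integers in [427, 508] that have at least one digit equal to 0: 430, 440, 450, 460, 470, 480, …, 507, 508.
16 qualify.

16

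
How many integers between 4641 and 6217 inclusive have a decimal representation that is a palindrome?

The integers in [4641, 6217] that have a decimal representation that is a palindrome: 4664, 4774, 4884, 4994, 5005, 5115, …, 6006, 6116.
16 qualify.

16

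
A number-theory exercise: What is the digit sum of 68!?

342

68! = 2480035542436830599600990418569171581047399201355367672371710738018221445712183296000000000000000
Sum of its 97 digits: 342.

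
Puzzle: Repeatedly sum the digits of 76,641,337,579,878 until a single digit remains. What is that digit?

9

7+6+6+4+1+3+3+7+5+7+9+8+7+8 = 81
8+1 = 9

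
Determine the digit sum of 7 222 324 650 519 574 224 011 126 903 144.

7+2+2+2+3+2+4+6+5+0+5+1+9+5+7+4+2+2+4+0+1+1+1+2+6+9+0+3+1+4+4 = 104

104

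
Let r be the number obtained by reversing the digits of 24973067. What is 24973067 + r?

101011009

Reverse of 24973067 is 76037942.
24973067 + 76037942 = 101011009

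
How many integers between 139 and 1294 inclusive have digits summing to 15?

The integers in [139, 1294] that have digits summing to 15: 159, 168, 177, 186, 195, 249, …, 1284, 1293.
87 qualify.

87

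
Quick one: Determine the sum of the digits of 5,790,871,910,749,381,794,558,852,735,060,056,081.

5+7+9+0+8+7+1+9+1+0+7+4+9+3+8+1+7+9+4+5+5+8+8+5+2+7+3+5+0+6+0+0+5+6+0+8+1 = 173

173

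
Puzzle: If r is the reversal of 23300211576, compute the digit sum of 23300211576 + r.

Reversal of 23300211576 is 67511200332; 23300211576 + 67511200332 = 90811411908.
Digit sum of 90811411908: 9+0+8+1+1+4+1+1+9+0+8 = 42.

42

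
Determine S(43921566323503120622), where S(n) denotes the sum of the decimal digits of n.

65

4+3+9+2+1+5+6+6+3+2+3+5+0+3+1+2+0+6+2+2 = 65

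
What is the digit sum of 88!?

531

88! = 185482642257398439114796845645546284380220968949399346684421580986889562184028199319100141244804501828416633516851200000000000000000000
Sum of its 135 digits: 531.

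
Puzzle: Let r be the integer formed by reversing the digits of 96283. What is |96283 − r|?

Reverse of 96283 is 38269.
|96283 − 38269| = 58014

58014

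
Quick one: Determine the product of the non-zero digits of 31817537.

17640

3×1×8×1×7×5×3×7 = 17640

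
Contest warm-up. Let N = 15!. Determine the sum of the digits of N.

15! = 1307674368000
Sum of its 13 digits: 45.

45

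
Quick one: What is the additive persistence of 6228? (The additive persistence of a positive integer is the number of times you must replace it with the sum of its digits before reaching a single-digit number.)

2

6228 → 18 → 9 (2 steps)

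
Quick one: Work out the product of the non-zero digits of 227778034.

2×2×7×7×7×8×3×4 = 131712

131712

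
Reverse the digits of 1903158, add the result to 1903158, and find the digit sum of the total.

27

Reversal of 1903158 is 8513091; 1903158 + 8513091 = 10416249.
Digit sum of 10416249: 1+0+4+1+6+2+4+9 = 27.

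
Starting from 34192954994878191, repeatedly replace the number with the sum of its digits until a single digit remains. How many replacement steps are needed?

3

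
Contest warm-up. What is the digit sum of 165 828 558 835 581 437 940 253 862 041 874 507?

1+6+5+8+2+8+5+5+8+8+3+5+5+8+1+4+3+7+9+4+0+2+5+3+8+6+2+0+4+1+8+7+4+5+0+7 = 167

167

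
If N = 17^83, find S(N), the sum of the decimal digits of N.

17^83 = 1340480418895698023067411176743717312981007012239556134605753941864386337047277655624320393544131928113
Sum of its 103 digits: 422.

422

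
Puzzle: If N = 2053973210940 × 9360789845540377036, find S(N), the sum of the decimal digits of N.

2053973210940 × 9360789845540377036 = 19226811575979114860051159973840
Sum of its 32 digits: 144.

144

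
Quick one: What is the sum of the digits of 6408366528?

48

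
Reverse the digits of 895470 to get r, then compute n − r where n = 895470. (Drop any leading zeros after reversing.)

820872

Reverse of 895470 is 74598.
895470 − 74598 = 820872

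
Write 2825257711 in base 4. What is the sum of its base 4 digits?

2825257711 in base 4 is 2220121200023233.
Digit sum: 2+2+2+0+1+2+1+2+0+0+0+2+3+2+3+3 = 25.

25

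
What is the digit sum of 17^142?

775

17^142 = 5293547759323449826222842458286504232174920030575626991851831057104084618394052008450337556282301291859815200304787606815740929492782330436530966694878756693924047909315077089
Sum of its 175 digits: 775.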